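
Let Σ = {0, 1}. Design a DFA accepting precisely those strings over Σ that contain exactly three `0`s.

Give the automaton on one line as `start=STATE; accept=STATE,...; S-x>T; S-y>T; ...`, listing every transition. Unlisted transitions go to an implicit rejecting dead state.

start=s0; accept=s3; s0-0>s1; s0-1>s0; s1-0>s2; s1-1>s1; s2-0>s3; s2-1>s2; s3-0>s4; s3-1>s3; s4-0>s4; s4-1>s4

Count `0`s, saturating at 4: states s0 through s3 mean 0 through 3 `0`s seen; s4 means more than 3. Each `0` increments (capped at s4); other symbols loop. Accept from {s3}.
With 5 states:
        0   1  
>  s0   s1  s0 
   s1   s2  s1 
   s2   s3  s2 
 * s3   s4  s3 
   s4   s4  s4 
(> = start, * = accepting)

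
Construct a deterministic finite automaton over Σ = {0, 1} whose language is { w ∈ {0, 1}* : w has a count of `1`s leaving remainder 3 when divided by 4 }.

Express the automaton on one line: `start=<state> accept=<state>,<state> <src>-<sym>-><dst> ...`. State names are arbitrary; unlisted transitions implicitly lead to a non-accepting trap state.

start=S0 accept=S3 S0-0->S0 S0-1->S1 S1-0->S1 S1-1->S2 S2-0->S2 S2-1->S3 S3-0->S3 S3-1->S0

The only thing that matters is how many `1`s have appeared, reduced mod 4. Use one state per residue: S0 for 0, …, S3 for 3. Reading `1` moves to the next residue; anything else stays put. S3 is accepting.
4 states suffice.
        0   1  
>  S0   S0  S1 
   S1   S1  S2 
   S2   S2  S3 
 * S3   S3  S0 
(> = start, * = accepting)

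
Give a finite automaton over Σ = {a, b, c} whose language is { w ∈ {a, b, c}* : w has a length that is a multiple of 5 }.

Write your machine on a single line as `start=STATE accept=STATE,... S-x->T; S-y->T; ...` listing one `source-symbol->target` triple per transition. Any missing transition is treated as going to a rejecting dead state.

start=q0; accept=q0; q0-a->q1; q0-b->q1; q0-c->q1; q1-a->q2; q1-b->q2; q1-c->q2; q2-a->q3; q2-b->q3; q2-c->q3; q3-a->q4; q3-b->q4; q3-c->q4; q4-a->q0; q4-b->q0; q4-c->q0

Count input length modulo 5: every symbol advances one step around the cycle q0 → q1 → q2 → q3 → q4 → q0. Accept at q0.
        a   b   c  
>* q0   q1  q1  q1 
   q1   q2  q2  q2 
   q2   q3  q3  q3 
   q3   q4  q4  q4 
   q4   q0  q0  q0 
(> = start, * = accepting)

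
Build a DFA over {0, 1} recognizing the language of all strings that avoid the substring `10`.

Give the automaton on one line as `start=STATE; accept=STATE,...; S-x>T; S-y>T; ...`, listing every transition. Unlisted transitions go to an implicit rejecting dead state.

start=q0; accept=q0,q1; q0-0>q0; q0-1>q1; q1-0>q2; q1-1>q1; q2-0>q2; q2-1>q2

Track partial matches of the forbidden pattern `10`. State q2 is a dead state reached once `10` has occurred; every other state accepts. q0 means no part of `10` is currently matched.
        0   1  
>* q0   q0  q1 
 * q1   q2  q1 
   q2   q2  q2 
(> = start, * = accepting)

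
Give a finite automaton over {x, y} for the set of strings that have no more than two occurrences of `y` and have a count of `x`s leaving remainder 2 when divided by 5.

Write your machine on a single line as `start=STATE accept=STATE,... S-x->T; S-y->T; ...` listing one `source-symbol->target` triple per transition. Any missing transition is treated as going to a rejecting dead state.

Handle the two conditions separately and then intersect. The first has 4 states tracking the count of `y`s, saturating at 3; the second has 5 states tracking the count of `x`s modulo 5. A product state is a pair (one from each), accepting exactly when both do.
With 20 states:
          x    y  
>  s0     s1   s2 
   s1     s3   s4 
   s2     s4   s5 
 * s3     s6   s7 
   s4     s7   s8 
   s5     s8   s9 
   s6    s10  s11 
 * s7    s11  s12 
   s8    s12  s13 
   s9    s13   s9 
   s10    s0  s14 
   s11   s14  s15 
 * s12   s15  s16 
   s13   s16  s13 
   s14    s2  s17 
   s15   s17  s18 
   s16   s18  s16 
   s17    s5  s19 
   s18   s19  s18 
   s19    s9  s19 
(> = start, * = accepting)

start=s0; accept=s3,s7,s12; s0-x->s1; s0-y->s2; s1-x->s3; s1-y->s4; s2-x->s4; s2-y->s5; s3-x->s6; s3-y->s7; s4-x->s7; s4-y->s8; s5-x->s8; s5-y->s9; s6-x->s10; s6-y->s11; s7-x->s11; s7-y->s12; s8-x->s12; s8-y->s13; s9-x->s13; s9-y->s9; s10-x->s0; s10-y->s14; s11-x->s14; s11-y->s15; s12-x->s15; s12-y->s16; s13-x->s16; s13-y->s13; s14-x->s2; s14-y->s17; s15-x->s17; s15-y->s18; s16-x->s18; s16-y->s16; s17-x->s5; s17-y->s19; s18-x->s19; s18-y->s18; s19-x->s9; s19-y->s19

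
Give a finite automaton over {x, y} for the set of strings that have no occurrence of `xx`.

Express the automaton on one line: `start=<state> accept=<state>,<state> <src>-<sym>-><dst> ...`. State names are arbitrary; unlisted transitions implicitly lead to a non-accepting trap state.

This is the complement of 'contains `xx`'. Use the same substring-matching states — q0 through q2 holding how much of `xx` has just been matched — but flip the accepting set: everything except the trap q2 accepts.
3 states suffice.
        x   y  
>* q0   q1  q0 
 * q1   q2  q0 
   q2   q2  q2 
(> = start, * = accepting)

start=q0 accept=q0,q1 q0-x->q1 q0-y->q0 q1-x->q2 q1-y->q0 q2-x->q2 q2-y->q2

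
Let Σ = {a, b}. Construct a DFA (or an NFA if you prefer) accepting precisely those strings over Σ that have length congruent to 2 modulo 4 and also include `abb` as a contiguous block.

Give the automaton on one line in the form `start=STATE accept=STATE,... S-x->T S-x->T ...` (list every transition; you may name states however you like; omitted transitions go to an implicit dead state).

Handle the two conditions separately and then intersect. The first has 4 states tracking the input length modulo 4; the second has 4 states tracking whether and how much of `abb` has been seen. A product state is a pair (one from each), accepting exactly when both do.
A 16-state machine:
          a    b  
>  S0     S1   S2 
   S1     S3   S4 
   S2     S3   S5 
   S3     S6   S7 
   S4     S6   S8 
   S5     S6   S9 
   S6    S10  S11 
   S7    S10  S12 
   S8    S12  S12 
   S9    S10   S0 
   S10    S1  S13 
   S11    S1  S14 
   S12   S14  S14 
   S13    S3  S15 
   S14   S15  S15 
 * S15    S8   S8 
(> = start, * = accepting)

start=S0 accept=S15 S0-a->S1 S0-b->S2 S1-a->S3 S1-b->S4 S2-a->S3 S2-b->S5 S3-a->S6 S3-b->S7 S4-a->S6 S4-b->S8 S5-a->S6 S5-b->S9 S6-a->S10 S6-b->S11 S7-a->S10 S7-b->S12 S8-a->S12 S8-b->S12 S9-a->S10 S9-b->S0 S10-a->S1 S10-b->S13 S11-a->S1 S11-b->S14 S12-a->S14 S12-b->S14 S13-a->S3 S13-b->S15 S14-a->S15 S14-b->S15 S15-a->S8 S15-b->S8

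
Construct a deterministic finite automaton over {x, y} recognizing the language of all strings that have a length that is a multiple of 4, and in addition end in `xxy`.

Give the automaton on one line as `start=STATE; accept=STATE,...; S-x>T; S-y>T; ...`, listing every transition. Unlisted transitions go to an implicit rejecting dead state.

Build one automaton per condition and run them in lockstep. The first has 4 states tracking the input length modulo 4; the second has 4 states tracking how much of the suffix `xxy` has currently been matched. A product state is a pair (one from each), accepting exactly when both do.
A 16-state machine:
          x    y  
>  q0     q1   q2 
   q1     q3   q4 
   q2     q5   q4 
   q3     q6   q7 
   q4     q8   q9 
   q5     q6   q9 
   q6    q10  q11 
   q7    q12   q0 
   q8    q10   q0 
   q9    q12   q0 
   q10   q13  q14 
 * q11    q1   q2 
   q12   q13   q2 
   q13    q3  q15 
   q14    q5   q4 
   q15    q8   q9 
(> = start, * = accepting)

start=q0; accept=q11; q0-x>q1; q0-y>q2; q1-x>q3; q1-y>q4; q2-x>q5; q2-y>q4; q3-x>q6; q3-y>q7; q4-x>q8; q4-y>q9; q5-x>q6; q5-y>q9; q6-x>q10; q6-y>q11; q7-x>q12; q7-y>q0; q8-x>q10; q8-y>q0; q9-x>q12; q9-y>q0; q10-x>q13; q10-y>q14; q11-x>q1; q11-y>q2; q12-x>q13; q12-y>q2; q13-x>q3; q13-y>q15; q14-x>q5; q14-y>q4; q15-x>q8; q15-y>q9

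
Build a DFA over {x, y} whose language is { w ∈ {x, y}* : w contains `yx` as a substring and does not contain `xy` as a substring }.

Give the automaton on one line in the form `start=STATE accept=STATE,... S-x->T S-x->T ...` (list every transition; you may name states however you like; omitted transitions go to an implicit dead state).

start=q0 accept=q3 q0-x->q1 q0-y->q2 q1-x->q1 q1-y->q1 q2-x->q3 q2-y->q2 q3-x->q3 q3-y->q1

Build one automaton per condition and run them in lockstep. One (3 states) tracks whether and how much of `yx` has been seen; the other (3 states) tracks partial matches of the forbidden pattern `xy`. Each combined state is a pair, one component from each; accept when both components accept. Minimizing collapses redundant product states.
A 4-state machine:
        x   y  
>  q0   q1  q2 
   q1   q1  q1 
   q2   q3  q2 
 * q3   q3  q1 
(> = start, * = accepting)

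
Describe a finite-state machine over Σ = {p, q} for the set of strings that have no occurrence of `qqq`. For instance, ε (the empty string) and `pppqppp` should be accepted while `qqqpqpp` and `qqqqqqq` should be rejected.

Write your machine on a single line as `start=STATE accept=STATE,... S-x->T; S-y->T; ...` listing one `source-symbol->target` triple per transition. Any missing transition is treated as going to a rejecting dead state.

start=S0; accept=S0,S1,S2; S0-p->S0; S0-q->S1; S1-p->S0; S1-q->S2; S2-p->S0; S2-q->S3; S3-p->S3; S3-q->S3

This is the complement of 'contains `qqq`'. Use the same substring-matching states — S0 through S3 holding how much of `qqq` has just been matched — but flip the accepting set: everything except the trap S3 accepts.
A 4-state machine:
        p   q  
>* S0   S0  S1 
 * S1   S0  S2 
 * S2   S0  S3 
   S3   S3  S3 
(> = start, * = accepting)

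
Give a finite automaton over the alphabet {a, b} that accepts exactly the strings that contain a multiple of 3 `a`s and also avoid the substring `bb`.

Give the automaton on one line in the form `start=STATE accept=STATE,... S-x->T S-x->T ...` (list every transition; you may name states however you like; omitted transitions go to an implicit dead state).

Build one automaton per condition and run them in lockstep. One (3 states) tracks the count of `a`s modulo 3; the other (3 states) tracks partial matches of the forbidden pattern `bb`. Each combined state is a pair, one component from each; accept when both components accept. Equivalent product states are then merged.
7 states suffice.
        a   b  
>* s0   s1  s2 
   s1   s3  s4 
 * s2   s1  s5 
   s3   s0  s6 
   s4   s3  s5 
   s5   s5  s5 
   s6   s0  s5 
(> = start, * = accepting)

start=s0 accept=s0,s2 s0-a->s1 s0-b->s2 s1-a->s3 s1-b->s4 s2-a->s1 s2-b->s5 s3-a->s0 s3-b->s6 s4-a->s3 s4-b->s5 s5-a->s5 s5-b->s5 s6-a->s0 s6-b->s5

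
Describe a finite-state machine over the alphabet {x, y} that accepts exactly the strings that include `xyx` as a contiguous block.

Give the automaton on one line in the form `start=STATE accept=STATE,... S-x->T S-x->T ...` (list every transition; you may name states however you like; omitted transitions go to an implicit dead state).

start=q0 accept=q3 q0-x->q1 q0-y->q0 q1-x->q1 q1-y->q2 q2-x->q3 q2-y->q0 q3-x->q3 q3-y->q3

Track how much of `xyx` has been matched so far: state q0 is no progress, q3 is the absorbing accept state reached once `xyx` has occurred. Intermediate states record partial matches; on a mismatch, fall back to the longest reusable overlap.
        x   y  
>  q0   q1  q0 
   q1   q1  q2 
   q2   q3  q0 
 * q3   q3  q3 
(> = start, * = accepting)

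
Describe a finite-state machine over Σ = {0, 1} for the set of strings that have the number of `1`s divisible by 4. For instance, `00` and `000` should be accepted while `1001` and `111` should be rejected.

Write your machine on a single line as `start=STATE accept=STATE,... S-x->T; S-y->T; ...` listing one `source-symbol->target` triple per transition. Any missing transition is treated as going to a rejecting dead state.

Keep the running count of `1`s modulo 4: each `1` advances along the cycle s0 → s1 → s2 → s3 → s0 while other symbols loop. Accept at s0.
        0   1  
>* s0   s0  s1 
   s1   s1  s2 
   s2   s2  s3 
   s3   s3  s0 
(> = start, * = accepting)

start=s0; accept=s0; s0-0->s0; s0-1->s1; s1-0->s1; s1-1->s2; s2-0->s2; s2-1->s3; s3-0->s3; s3-1->s0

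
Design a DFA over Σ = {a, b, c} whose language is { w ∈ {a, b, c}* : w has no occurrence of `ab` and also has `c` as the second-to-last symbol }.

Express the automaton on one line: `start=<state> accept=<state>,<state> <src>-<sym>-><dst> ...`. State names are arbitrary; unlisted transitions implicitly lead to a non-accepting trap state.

start=q0 accept=q4,q5,q6 q0-a->q1 q0-b->q0 q0-c->q2 q1-a->q1 q1-b->q3 q1-c->q2 q2-a->q4 q2-b->q5 q2-c->q6 q3-a->q3 q3-b->q3 q3-c->q3 q4-a->q1 q4-b->q3 q4-c->q2 q5-a->q1 q5-b->q0 q5-c->q2 q6-a->q4 q6-b->q5 q6-c->q6

Run two small machines in parallel and take their product. The first has 3 states tracking partial matches of the forbidden pattern `ab`; the second has 13 states tracking the last 2 symbols read. A product state is a pair (one from each), accepting exactly when both do. Equivalent product states are then merged.
A 7-state machine:
        a   b   c  
>  q0   q1  q0  q2 
   q1   q1  q3  q2 
   q2   q4  q5  q6 
   q3   q3  q3  q3 
 * q4   q1  q3  q2 
 * q5   q1  q0  q2 
 * q6   q4  q5  q6 
(> = start, * = accepting)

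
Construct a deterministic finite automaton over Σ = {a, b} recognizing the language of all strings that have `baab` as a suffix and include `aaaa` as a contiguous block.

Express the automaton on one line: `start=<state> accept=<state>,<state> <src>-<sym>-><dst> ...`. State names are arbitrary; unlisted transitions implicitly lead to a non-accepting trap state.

start=q0 accept=q8 q0-a->q1 q0-b->q0 q1-a->q2 q1-b->q0 q2-a->q3 q2-b->q0 q3-a->q4 q3-b->q0 q4-a->q4 q4-b->q5 q5-a->q6 q5-b->q5 q6-a->q7 q6-b->q5 q7-a->q4 q7-b->q8 q8-a->q6 q8-b->q5

Run two small machines in parallel and take their product. The first has 5 states tracking how much of the suffix `baab` has currently been matched; the second has 5 states tracking whether and how much of `aaaa` has been seen. A product state is a pair (one from each), accepting exactly when both do. After merging equivalent states the machine shrinks.
A 9-state machine:
        a   b  
>  q0   q1  q0 
   q1   q2  q0 
   q2   q3  q0 
   q3   q4  q0 
   q4   q4  q5 
   q5   q6  q5 
   q6   q7  q5 
   q7   q4  q8 
 * q8   q6  q5 
(> = start, * = accepting)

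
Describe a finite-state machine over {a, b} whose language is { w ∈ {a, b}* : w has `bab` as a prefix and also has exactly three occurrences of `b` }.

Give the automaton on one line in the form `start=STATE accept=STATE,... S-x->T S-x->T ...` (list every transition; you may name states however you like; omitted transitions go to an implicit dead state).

Build one automaton per condition and run them in lockstep. One (5 states) tracks whether the input so far still matches the prefix `bab`; the other (5 states) tracks the count of `b`s, saturating at 4. Each combined state is a pair, one component from each; accept when both components accept. Equivalent product states are then merged.
        a   b  
>  q0   q1  q2 
   q1   q1  q1 
   q2   q3  q1 
   q3   q1  q4 
   q4   q4  q5 
 * q5   q5  q1 
(> = start, * = accepting)

start=q0 accept=q5 q0-a->q1 q0-b->q2 q1-a->q1 q1-b->q1 q2-a->q3 q2-b->q1 q3-a->q1 q3-b->q4 q4-a->q4 q4-b->q5 q5-a->q5 q5-b->q1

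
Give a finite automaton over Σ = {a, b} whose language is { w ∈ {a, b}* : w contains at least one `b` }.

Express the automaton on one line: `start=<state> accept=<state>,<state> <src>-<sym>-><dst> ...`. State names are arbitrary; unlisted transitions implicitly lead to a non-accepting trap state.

start=q0 accept=q1,q2 q0-a->q0 q0-b->q1 q1-a->q1 q1-b->q2 q2-a->q2 q2-b->q2

Only the number of `b`s matters, and only up to 2. Make a chain q0 → q1 → q2 advanced by each `b` (with q2 absorbing); every other symbol self-loops. The accepting set is {q1, q2}.
3 states suffice.
        a   b  
>  q0   q0  q1 
 * q1   q1  q2 
 * q2   q2  q2 
(> = start, * = accepting)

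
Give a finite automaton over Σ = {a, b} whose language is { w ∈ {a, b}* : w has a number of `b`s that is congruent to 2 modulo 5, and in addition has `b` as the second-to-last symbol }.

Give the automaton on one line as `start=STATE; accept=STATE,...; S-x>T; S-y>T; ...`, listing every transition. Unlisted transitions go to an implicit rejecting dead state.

start=q0; accept=q3,q5; q0-a>q0; q0-b>q1; q1-a>q2; q1-b>q3; q2-a>q2; q2-b>q4; q3-a>q5; q3-b>q6; q4-a>q5; q4-b>q6; q5-a>q7; q5-b>q6; q6-a>q6; q6-b>q8; q7-a>q7; q7-b>q6; q8-a>q8; q8-b>q0

Run two small machines in parallel and take their product. The first has 5 states tracking the count of `b`s modulo 5; the second has 7 states tracking the last 2 symbols read. A product state is a pair (one from each), accepting exactly when both do. After merging equivalent states the machine shrinks.
A 9-state machine:
        a   b  
>  q0   q0  q1 
   q1   q2  q3 
   q2   q2  q4 
 * q3   q5  q6 
   q4   q5  q6 
 * q5   q7  q6 
   q6   q6  q8 
   q7   q7  q6 
   q8   q8  q0 
(> = start, * = accepting)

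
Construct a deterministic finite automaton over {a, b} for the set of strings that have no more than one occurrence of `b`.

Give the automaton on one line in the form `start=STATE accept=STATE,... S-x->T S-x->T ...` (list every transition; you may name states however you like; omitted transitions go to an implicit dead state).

start=S0 accept=S0,S1 S0-a->S0 S0-b->S1 S1-a->S1 S1-b->S2 S2-a->S2 S2-b->S2

Only the number of `b`s matters, and only up to 2. Make a chain S0 → S1 → S2 advanced by each `b` (with S2 absorbing); every other symbol self-loops. The accepting set is {S0, S1}.
With 3 states:
        a   b  
>* S0   S0  S1 
 * S1   S1  S2 
   S2   S2  S2 
(> = start, * = accepting)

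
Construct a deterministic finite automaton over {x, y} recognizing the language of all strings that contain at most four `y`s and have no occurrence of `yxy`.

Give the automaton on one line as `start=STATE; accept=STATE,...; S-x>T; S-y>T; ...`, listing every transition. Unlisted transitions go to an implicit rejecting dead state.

start=q0; accept=q0,q1,q2,q3,q4,q6,q7,q8,q9,q10,q11; q0-x>q0; q0-y>q1; q1-x>q2; q1-y>q3; q2-x>q4; q2-y>q5; q3-x>q6; q3-y>q7; q4-x>q4; q4-y>q3; q5-x>q5; q5-y>q5; q6-x>q8; q6-y>q5; q7-x>q9; q7-y>q10; q8-x>q8; q8-y>q7; q9-x>q11; q9-y>q5; q10-x>q10; q10-y>q5; q11-x>q11; q11-y>q10

Handle the two conditions separately and then intersect. The first has 6 states tracking the count of `y`s, saturating at 5; the second has 4 states tracking partial matches of the forbidden pattern `yxy`. A product state is a pair (one from each), accepting exactly when both do. Equivalent product states are then merged.
12 states suffice.
          x    y  
>* q0     q0   q1 
 * q1     q2   q3 
 * q2     q4   q5 
 * q3     q6   q7 
 * q4     q4   q3 
   q5     q5   q5 
 * q6     q8   q5 
 * q7     q9  q10 
 * q8     q8   q7 
 * q9    q11   q5 
 * q10   q10   q5 
 * q11   q11  q10 
(> = start, * = accepting)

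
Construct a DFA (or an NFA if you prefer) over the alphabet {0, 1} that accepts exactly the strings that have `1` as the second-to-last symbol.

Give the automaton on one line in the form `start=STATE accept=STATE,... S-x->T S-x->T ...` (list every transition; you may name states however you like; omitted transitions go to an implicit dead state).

A DFA must remember the last 2 symbols (since which symbol is second-to-last isn't known until the input ends). Use one state per possible window of the last ≤2 symbols; accept from those whose window starts with `1`.
With 7 states:
       0  1 
>  A   B  C 
   B   D  E 
   C   F  G 
   D   D  E 
   E   F  G 
 * F   D  E 
 * G   F  G 
(> = start, * = accepting)

start=A accept=F,G A-0->B A-1->C B-0->D B-1->E C-0->F C-1->G D-0->D D-1->E E-0->F E-1->G F-0->D F-1->E G-0->F G-1->G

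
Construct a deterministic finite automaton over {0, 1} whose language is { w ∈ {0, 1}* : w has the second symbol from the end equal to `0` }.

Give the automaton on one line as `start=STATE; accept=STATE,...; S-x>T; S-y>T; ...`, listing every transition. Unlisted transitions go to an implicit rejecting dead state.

start=s0; accept=s3,s4; s0-0>s1; s0-1>s2; s1-0>s3; s1-1>s4; s2-0>s5; s2-1>s6; s3-0>s3; s3-1>s4; s4-0>s5; s4-1>s6; s5-0>s3; s5-1>s4; s6-0>s5; s6-1>s6

Because acceptance depends on a position counted from the end, the machine has to buffer the most recent 2 symbols. Make each state the string of the last up-to-2 symbols read; on input `x` shift the window left and append `x`. Accept when the buffered window has length 2 and begins with `0`.
With 7 states:
        0   1  
>  s0   s1  s2 
   s1   s3  s4 
   s2   s5  s6 
 * s3   s3  s4 
 * s4   s5  s6 
   s5   s3  s4 
   s6   s5  s6 
(> = start, * = accepting)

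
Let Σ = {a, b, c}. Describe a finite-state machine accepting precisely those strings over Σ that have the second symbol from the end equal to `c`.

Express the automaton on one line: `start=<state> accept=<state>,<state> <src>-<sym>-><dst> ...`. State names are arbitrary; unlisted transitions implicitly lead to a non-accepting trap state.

A DFA must remember the last 2 symbols (since which symbol is second-to-last isn't known until the input ends). Use one state per possible window of the last ≤2 symbols; accept from those whose window starts with `c`.
          a    b    c  
>  S0     S1   S2   S3 
   S1     S4   S5   S6 
   S2     S7   S8   S9 
   S3    S10  S11  S12 
   S4     S4   S5   S6 
   S5     S7   S8   S9 
   S6    S10  S11  S12 
   S7     S4   S5   S6 
   S8     S7   S8   S9 
   S9    S10  S11  S12 
 * S10    S4   S5   S6 
 * S11    S7   S8   S9 
 * S12   S10  S11  S12 
(> = start, * = accepting)

start=S0 accept=S10,S11,S12 S0-a->S1 S0-b->S2 S0-c->S3 S1-a->S4 S1-b->S5 S1-c->S6 S2-a->S7 S2-b->S8 S2-c->S9 S3-a->S10 S3-b->S11 S3-c->S12 S4-a->S4 S4-b->S5 S4-c->S6 S5-a->S7 S5-b->S8 S5-c->S9 S6-a->S10 S6-b->S11 S6-c->S12 S7-a->S4 S7-b->S5 S7-c->S6 S8-a->S7 S8-b->S8 S8-c->S9 S9-a->S10 S9-b->S11 S9-c->S12 S10-a->S4 S10-b->S5 S10-c->S6 S11-a->S7 S11-b->S8 S11-c->S9 S12-a->S10 S12-b->S11 S12-c->S12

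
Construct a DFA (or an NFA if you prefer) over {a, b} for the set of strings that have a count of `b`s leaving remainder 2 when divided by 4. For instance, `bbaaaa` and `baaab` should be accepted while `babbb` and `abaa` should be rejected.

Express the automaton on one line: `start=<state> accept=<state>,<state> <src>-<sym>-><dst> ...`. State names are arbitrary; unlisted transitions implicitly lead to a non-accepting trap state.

Keep the running count of `b`s modulo 4: each `b` advances along the cycle q0 → q1 → q2 → q3 → q0 while other symbols loop. Accept at q2.
4 states suffice.
        a   b  
>  q0   q0  q1 
   q1   q1  q2 
 * q2   q2  q3 
   q3   q3  q0 
(> = start, * = accepting)

start=q0 accept=q2 q0-a->q0 q0-b->q1 q1-a->q1 q1-b->q2 q2-a->q2 q2-b->q3 q3-a->q3 q3-b->q0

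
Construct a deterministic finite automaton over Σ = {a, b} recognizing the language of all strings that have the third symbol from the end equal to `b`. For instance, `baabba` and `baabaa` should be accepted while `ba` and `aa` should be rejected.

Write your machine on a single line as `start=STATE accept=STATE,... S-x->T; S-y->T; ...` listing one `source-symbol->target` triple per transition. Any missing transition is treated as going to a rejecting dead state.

A DFA must remember the last 3 symbols (since which symbol is third-to-last isn't known until the input ends). Use one state per possible window of the last ≤3 symbols; accept from those whose window starts with `b`.
          a    b  
>  S0     S1   S2 
   S1     S3   S4 
   S2     S5   S6 
   S3     S7   S8 
   S4     S9  S10 
   S5    S11  S12 
   S6    S13  S14 
   S7     S7   S8 
   S8     S9  S10 
   S9    S11  S12 
   S10   S13  S14 
 * S11    S7   S8 
 * S12    S9  S10 
 * S13   S11  S12 
 * S14   S13  S14 
(> = start, * = accepting)

start=S0; accept=S11,S12,S13,S14; S0-a->S1; S0-b->S2; S1-a->S3; S1-b->S4; S2-a->S5; S2-b->S6; S3-a->S7; S3-b->S8; S4-a->S9; S4-b->S10; S5-a->S11; S5-b->S12; S6-a->S13; S6-b->S14; S7-a->S7; S7-b->S8; S8-a->S9; S8-b->S10; S9-a->S11; S9-b->S12; S10-a->S13; S10-b->S14; S11-a->S7; S11-b->S8; S12-a->S9; S12-b->S10; S13-a->S11; S13-b->S12; S14-a->S13; S14-b->S14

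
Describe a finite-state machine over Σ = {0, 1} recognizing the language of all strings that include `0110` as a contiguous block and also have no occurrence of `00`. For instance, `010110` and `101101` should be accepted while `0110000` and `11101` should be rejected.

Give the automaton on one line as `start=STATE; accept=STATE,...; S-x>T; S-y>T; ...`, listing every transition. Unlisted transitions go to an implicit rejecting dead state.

Run two small machines in parallel and take their product. One (5 states) tracks whether and how much of `0110` has been seen; the other (3 states) tracks partial matches of the forbidden pattern `00`. Each combined state is a pair, one component from each; accept when both components accept.
An 11-state machine:
       0  1 
>  A   B  A 
   B   C  D 
   C   C  E 
   D   B  F 
   E   C  G 
   F   H  A 
   G   I  J 
 * H   I  K 
   I   I  I 
   J   C  J 
 * K   H  K 
(> = start, * = accepting)

start=A; accept=H,K; A-0>B; A-1>A; B-0>C; B-1>D; C-0>C; C-1>E; D-0>B; D-1>F; E-0>C; E-1>G; F-0>H; F-1>A; G-0>I; G-1>J; H-0>I; H-1>K; I-0>I; I-1>I; J-0>C; J-1>J; K-0>H; K-1>K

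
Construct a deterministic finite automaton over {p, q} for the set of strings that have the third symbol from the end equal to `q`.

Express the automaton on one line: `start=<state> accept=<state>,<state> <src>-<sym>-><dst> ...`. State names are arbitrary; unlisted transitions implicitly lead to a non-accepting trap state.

Because acceptance depends on a position counted from the end, the machine has to buffer the most recent 3 symbols. Make each state the string of the last up-to-3 symbols read; on input `x` shift the window left and append `x`. Accept when the buffered window has length 3 and begins with `q`.
A 15-state machine:
       p  q 
>  A   B  C 
   B   D  E 
   C   F  G 
   D   H  I 
   E   J  K 
   F   L  M 
   G   N  O 
   H   H  I 
   I   J  K 
   J   L  M 
   K   N  O 
 * L   H  I 
 * M   J  K 
 * N   L  M 
 * O   N  O 
(> = start, * = accepting)

start=A accept=L,M,N,O A-p->B A-q->C B-p->D B-q->E C-p->F C-q->G D-p->H D-q->I E-p->J E-q->K F-p->L F-q->M G-p->N G-q->O H-p->H H-q->I I-p->J I-q->K J-p->L J-q->M K-p->N K-q->O L-p->H L-q->I M-p->J M-q->K N-p->L N-q->M O-p->N O-q->O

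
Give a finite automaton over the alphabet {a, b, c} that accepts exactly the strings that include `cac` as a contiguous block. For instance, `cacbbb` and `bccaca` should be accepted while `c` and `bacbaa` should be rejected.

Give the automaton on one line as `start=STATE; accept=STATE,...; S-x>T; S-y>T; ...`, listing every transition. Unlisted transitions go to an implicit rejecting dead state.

start=s0; accept=s3; s0-a>s0; s0-b>s0; s0-c>s1; s1-a>s2; s1-b>s0; s1-c>s1; s2-a>s0; s2-b>s0; s2-c>s3; s3-a>s3; s3-b>s3; s3-c>s3

States s0..s2 record the length of the longest prefix of `cac` that matches the current input suffix. Reaching s3 means `cac` has been seen, and we stay there forever. Accept from s3.
4 states suffice.
        a   b   c  
>  s0   s0  s0  s1 
   s1   s2  s0  s1 
   s2   s0  s0  s3 
 * s3   s3  s3  s3 
(> = start, * = accepting)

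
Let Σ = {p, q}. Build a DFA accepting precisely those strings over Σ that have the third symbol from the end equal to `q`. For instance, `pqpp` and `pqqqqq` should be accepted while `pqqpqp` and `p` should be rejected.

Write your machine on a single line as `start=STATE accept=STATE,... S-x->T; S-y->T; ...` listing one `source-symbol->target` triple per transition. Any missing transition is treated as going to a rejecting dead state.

start=s0; accept=s11,s12,s13,s14; s0-p->s1; s0-q->s2; s1-p->s3; s1-q->s4; s2-p->s5; s2-q->s6; s3-p->s7; s3-q->s8; s4-p->s9; s4-q->s10; s5-p->s11; s5-q->s12; s6-p->s13; s6-q->s14; s7-p->s7; s7-q->s8; s8-p->s9; s8-q->s10; s9-p->s11; s9-q->s12; s10-p->s13; s10-q->s14; s11-p->s7; s11-q->s8; s12-p->s9; s12-q->s10; s13-p->s11; s13-q->s12; s14-p->s13; s14-q->s14

A DFA must remember the last 3 symbols (since which symbol is third-to-last isn't known until the input ends). Use one state per possible window of the last ≤3 symbols; accept from those whose window starts with `q`.
15 states suffice.
          p    q  
>  s0     s1   s2 
   s1     s3   s4 
   s2     s5   s6 
   s3     s7   s8 
   s4     s9  s10 
   s5    s11  s12 
   s6    s13  s14 
   s7     s7   s8 
   s8     s9  s10 
   s9    s11  s12 
   s10   s13  s14 
 * s11    s7   s8 
 * s12    s9  s10 
 * s13   s11  s12 
 * s14   s13  s14 
(> = start, * = accepting)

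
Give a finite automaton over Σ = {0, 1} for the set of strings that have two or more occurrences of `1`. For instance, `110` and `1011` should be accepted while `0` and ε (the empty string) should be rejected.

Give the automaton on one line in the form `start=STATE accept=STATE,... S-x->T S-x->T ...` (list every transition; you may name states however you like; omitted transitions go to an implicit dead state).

start=A accept=C,D A-0->A A-1->B B-0->B B-1->C C-0->C C-1->D D-0->D D-1->D

Only the number of `1`s matters, and only up to 3. Make a chain A → B → C → D advanced by each `1` (with D absorbing); every other symbol self-loops. The accepting set is {C, D}.
       0  1 
>  A   A  B 
   B   B  C 
 * C   C  D 
 * D   D  D 
(> = start, * = accepting)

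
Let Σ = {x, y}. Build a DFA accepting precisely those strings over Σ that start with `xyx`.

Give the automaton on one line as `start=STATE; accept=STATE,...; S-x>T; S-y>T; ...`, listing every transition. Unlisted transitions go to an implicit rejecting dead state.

Walk along `xyx` while the input agrees: from S0 take `x` to S1, and so on. Any deviation drops to the rejecting sink S4. Once S3 is reached the prefix is confirmed and every continuation is accepted.
5 states suffice.
        x   y  
>  S0   S1  S4 
   S1   S4  S2 
   S2   S3  S4 
 * S3   S3  S3 
   S4   S4  S4 
(> = start, * = accepting)

start=S0; accept=S3; S0-x>S1; S0-y>S4; S1-x>S4; S1-y>S2; S2-x>S3; S2-y>S4; S3-x>S3; S3-y>S3; S4-x>S4; S4-y>S4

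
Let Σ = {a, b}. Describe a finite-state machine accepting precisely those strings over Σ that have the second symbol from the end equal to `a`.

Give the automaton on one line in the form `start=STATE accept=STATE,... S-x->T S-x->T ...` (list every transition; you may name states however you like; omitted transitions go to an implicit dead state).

start=S0 accept=S3,S4 S0-a->S1 S0-b->S2 S1-a->S3 S1-b->S4 S2-a->S5 S2-b->S6 S3-a->S3 S3-b->S4 S4-a->S5 S4-b->S6 S5-a->S3 S5-b->S4 S6-a->S5 S6-b->S6

A DFA must remember the last 2 symbols (since which symbol is second-to-last isn't known until the input ends). Use one state per possible window of the last ≤2 symbols; accept from those whose window starts with `a`.
A 7-state machine:
        a   b  
>  S0   S1  S2 
   S1   S3  S4 
   S2   S5  S6 
 * S3   S3  S4 
 * S4   S5  S6 
   S5   S3  S4 
   S6   S5  S6 
(> = start, * = accepting)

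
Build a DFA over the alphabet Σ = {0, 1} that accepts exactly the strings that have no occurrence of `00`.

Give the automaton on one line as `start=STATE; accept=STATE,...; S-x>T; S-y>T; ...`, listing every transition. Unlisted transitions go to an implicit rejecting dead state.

Track partial matches of the forbidden pattern `00`. State s2 is a dead state reached once `00` has occurred; every other state accepts. s0 means no part of `00` is currently matched.
With 3 states:
        0   1  
>* s0   s1  s0 
 * s1   s2  s0 
   s2   s2  s2 
(> = start, * = accepting)

start=s0; accept=s0,s1; s0-0>s1; s0-1>s0; s1-0>s2; s1-1>s0; s2-0>s2; s2-1>s2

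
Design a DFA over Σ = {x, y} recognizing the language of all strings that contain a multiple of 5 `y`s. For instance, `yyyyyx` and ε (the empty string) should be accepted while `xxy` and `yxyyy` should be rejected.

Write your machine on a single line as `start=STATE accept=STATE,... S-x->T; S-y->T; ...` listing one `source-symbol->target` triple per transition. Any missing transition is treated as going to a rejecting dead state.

Keep the running count of `y`s modulo 5: each `y` advances along the cycle S0 → S1 → S2 → S3 → S4 → S0 while other symbols loop. Accept at S0.
A 5-state machine:
        x   y  
>* S0   S0  S1 
   S1   S1  S2 
   S2   S2  S3 
   S3   S3  S4 
   S4   S4  S0 
(> = start, * = accepting)

start=S0; accept=S0; S0-x->S0; S0-y->S1; S1-x->S1; S1-y->S2; S2-x->S2; S2-y->S3; S3-x->S3; S3-y->S4; S4-x->S4; S4-y->S0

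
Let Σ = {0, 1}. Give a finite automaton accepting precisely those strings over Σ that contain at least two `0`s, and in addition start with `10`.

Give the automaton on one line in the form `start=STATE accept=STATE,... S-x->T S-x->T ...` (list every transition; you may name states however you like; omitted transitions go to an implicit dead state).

Handle the two conditions separately and then intersect. One (4 states) tracks the count of `0`s, saturating at 3; the other (4 states) tracks whether the input so far still matches the prefix `10`. Each combined state is a pair, one component from each; accept when both components accept.
        0   1  
>  S0   S1  S2 
   S1   S3  S1 
   S2   S4  S5 
   S3   S6  S3 
   S4   S7  S4 
   S5   S1  S5 
   S6   S6  S6 
 * S7   S8  S7 
 * S8   S8  S8 
(> = start, * = accepting)

start=S0 accept=S7,S8 S0-0->S1 S0-1->S2 S1-0->S3 S1-1->S1 S2-0->S4 S2-1->S5 S3-0->S6 S3-1->S3 S4-0->S7 S4-1->S4 S5-0->S1 S5-1->S5 S6-0->S6 S6-1->S6 S7-0->S8 S7-1->S7 S8-0->S8 S8-1->S8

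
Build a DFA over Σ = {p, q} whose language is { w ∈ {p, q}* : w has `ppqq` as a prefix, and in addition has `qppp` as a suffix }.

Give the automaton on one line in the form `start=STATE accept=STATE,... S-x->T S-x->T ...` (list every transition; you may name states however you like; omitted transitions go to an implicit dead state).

Handle the two conditions separately and then intersect. One (6 states) tracks whether the input so far still matches the prefix `ppqq`; the other (5 states) tracks how much of the suffix `qppp` has currently been matched. Each combined state is a pair, one component from each; accept when both components accept. After merging equivalent states the machine shrinks.
A 10-state machine:
        p   q  
>  S0   S1  S2 
   S1   S3  S2 
   S2   S2  S2 
   S3   S2  S4 
   S4   S2  S5 
   S5   S6  S5 
   S6   S7  S5 
   S7   S8  S5 
 * S8   S9  S5 
   S9   S9  S5 
(> = start, * = accepting)

start=S0 accept=S8 S0-p->S1 S0-q->S2 S1-p->S3 S1-q->S2 S2-p->S2 S2-q->S2 S3-p->S2 S3-q->S4 S4-p->S2 S4-q->S5 S5-p->S6 S5-q->S5 S6-p->S7 S6-q->S5 S7-p->S8 S7-q->S5 S8-p->S9 S8-q->S5 S9-p->S9 S9-q->S5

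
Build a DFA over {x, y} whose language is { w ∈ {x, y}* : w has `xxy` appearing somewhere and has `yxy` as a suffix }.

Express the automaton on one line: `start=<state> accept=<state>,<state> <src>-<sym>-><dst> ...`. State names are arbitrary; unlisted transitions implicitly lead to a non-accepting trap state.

start=A accept=F A-x->B A-y->A B-x->C B-y->A C-x->C C-y->D D-x->E D-y->D E-x->C E-y->F F-x->E F-y->D

Run two small machines in parallel and take their product. One (4 states) tracks whether and how much of `xxy` has been seen; the other (4 states) tracks how much of the suffix `yxy` has currently been matched. Each combined state is a pair, one component from each; accept when both components accept. Minimizing collapses redundant product states.
A 6-state machine:
       x  y 
>  A   B  A 
   B   C  A 
   C   C  D 
   D   E  D 
   E   C  F 
 * F   E  D 
(> = start, * = accepting)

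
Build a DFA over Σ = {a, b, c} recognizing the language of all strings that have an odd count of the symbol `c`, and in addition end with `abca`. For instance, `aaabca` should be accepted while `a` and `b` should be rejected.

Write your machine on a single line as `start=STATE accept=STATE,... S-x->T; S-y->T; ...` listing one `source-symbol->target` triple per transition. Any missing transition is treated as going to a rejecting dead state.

Run two small machines in parallel and take their product. The first has 2 states tracking the count of `c`s modulo 2; the second has 5 states tracking how much of the suffix `abca` has currently been matched. A product state is a pair (one from each), accepting exactly when both do. Minimizing collapses redundant product states.
6 states suffice.
        a   b   c  
>  q0   q1  q0  q2 
   q1   q1  q3  q2 
   q2   q2  q2  q0 
   q3   q1  q0  q4 
   q4   q5  q2  q0 
 * q5   q2  q2  q0 
(> = start, * = accepting)

start=q0; accept=q5; q0-a->q1; q0-b->q0; q0-c->q2; q1-a->q1; q1-b->q3; q1-c->q2; q2-a->q2; q2-b->q2; q2-c->q0; q3-a->q1; q3-b->q0; q3-c->q4; q4-a->q5; q4-b->q2; q4-c->q0; q5-a->q2; q5-b->q2; q5-c->q0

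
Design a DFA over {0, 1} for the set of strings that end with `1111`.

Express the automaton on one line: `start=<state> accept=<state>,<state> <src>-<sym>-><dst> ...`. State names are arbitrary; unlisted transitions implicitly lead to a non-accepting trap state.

Remember how much of `1111` the current input suffix matches. State S0 means no match yet; S1 means the last symbol is `1`; S2 means the last 2 symbols are `11`; S3 means the last 3 symbols are `111`; S4 means the last 4 symbols are `1111`. Only S4 accepts. On a mismatch, fall back to the longest proper suffix that is still a prefix of `1111`.
        0   1  
>  S0   S0  S1 
   S1   S0  S2 
   S2   S0  S3 
   S3   S0  S4 
 * S4   S0  S4 
(> = start, * = accepting)

start=S0 accept=S4 S0-0->S0 S0-1->S1 S1-0->S0 S1-1->S2 S2-0->S0 S2-1->S3 S3-0->S0 S3-1->S4 S4-0->S0 S4-1->S4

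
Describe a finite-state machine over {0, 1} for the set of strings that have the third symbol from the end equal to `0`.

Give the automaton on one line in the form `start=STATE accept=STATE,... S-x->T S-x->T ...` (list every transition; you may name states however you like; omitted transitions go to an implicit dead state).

start=S0 accept=S7,S8,S9,S10 S0-0->S1 S0-1->S2 S1-0->S3 S1-1->S4 S2-0->S5 S2-1->S6 S3-0->S7 S3-1->S8 S4-0->S9 S4-1->S10 S5-0->S11 S5-1->S12 S6-0->S13 S6-1->S14 S7-0->S7 S7-1->S8 S8-0->S9 S8-1->S10 S9-0->S11 S9-1->S12 S10-0->S13 S10-1->S14 S11-0->S7 S11-1->S8 S12-0->S9 S12-1->S10 S13-0->S11 S13-1->S12 S14-0->S13 S14-1->S14

A DFA must remember the last 3 symbols (since which symbol is third-to-last isn't known until the input ends). Use one state per possible window of the last ≤3 symbols; accept from those whose window starts with `0`.
A 15-state machine:
          0    1  
>  S0     S1   S2 
   S1     S3   S4 
   S2     S5   S6 
   S3     S7   S8 
   S4     S9  S10 
   S5    S11  S12 
   S6    S13  S14 
 * S7     S7   S8 
 * S8     S9  S10 
 * S9    S11  S12 
 * S10   S13  S14 
   S11    S7   S8 
   S12    S9  S10 
   S13   S11  S12 
   S14   S13  S14 
(> = start, * = accepting)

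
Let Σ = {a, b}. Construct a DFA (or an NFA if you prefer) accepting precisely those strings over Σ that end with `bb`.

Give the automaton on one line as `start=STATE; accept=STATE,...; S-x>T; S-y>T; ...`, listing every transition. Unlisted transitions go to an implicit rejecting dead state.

start=q0; accept=q2; q0-a>q0; q0-b>q1; q1-a>q0; q1-b>q2; q2-a>q0; q2-b>q2

Remember how much of `bb` the current input suffix matches. State q0 means no match yet; q1 means the last symbol is `b`; q2 means the last 2 symbols are `bb`. Only q2 accepts. On a mismatch, fall back to the longest proper suffix that is still a prefix of `bb`.
With 3 states:
        a   b  
>  q0   q0  q1 
   q1   q0  q2 
 * q2   q0  q2 
(> = start, * = accepting)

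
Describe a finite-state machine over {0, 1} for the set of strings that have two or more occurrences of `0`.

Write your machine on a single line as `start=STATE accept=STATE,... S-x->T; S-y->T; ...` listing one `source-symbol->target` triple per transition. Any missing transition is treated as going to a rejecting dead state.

Count `0`s, saturating at 3: states S0 through S2 mean 0 through 2 `0`s seen; S3 means more than 2. Each `0` increments (capped at S3); other symbols loop. Accept from {S2, S3}.
With 4 states:
        0   1  
>  S0   S1  S0 
   S1   S2  S1 
 * S2   S3  S2 
 * S3   S3  S3 
(> = start, * = accepting)

start=S0; accept=S2,S3; S0-0->S1; S0-1->S0; S1-0->S2; S1-1->S1; S2-0->S3; S2-1->S2; S3-0->S3; S3-1->S3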